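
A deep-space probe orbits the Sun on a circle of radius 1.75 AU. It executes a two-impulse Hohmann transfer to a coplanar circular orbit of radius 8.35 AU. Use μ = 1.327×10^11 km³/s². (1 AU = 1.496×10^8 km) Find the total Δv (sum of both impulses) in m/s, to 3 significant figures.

Δv = 10700 m/s

In km: r₁ = 1.75 × 1.496×10^8 = 2.618×10^8 km; r₂ = 8.35 × 1.496×10^8 = 1.24916×10^9 km.
Semi-major axis of the transfer orbit: a_t = (2.618×10^8 + 1.24916×10^9)/2 = 7.5548×10^8 km.
Circular speed at r₁: v₁ = √(μ/r₁) = √(1.327×10^11/2.618×10^8) = 22.514 km/s.
Transfer-orbit speed at r₁ (v² = μ(2/r − 1/a)): v_p = √[μ(2/r₁ − 1/a_t)] = 28.950 km/s.
First burn Δv₁ = |v_p − v₁| = 6.436 km/s.
Circular speed at r₂: v₂ = √(μ/r₂) = 10.307 km/s.
Transfer-orbit speed at r₂: v_a = √[μ(2/r₂ − 1/a_t)] = 6.0674 km/s.
Second burn Δv₂ = |v₂ − v_a| = 4.240 km/s.
Total Δv = Δv₁ + Δv₂ = 10.68 km/s.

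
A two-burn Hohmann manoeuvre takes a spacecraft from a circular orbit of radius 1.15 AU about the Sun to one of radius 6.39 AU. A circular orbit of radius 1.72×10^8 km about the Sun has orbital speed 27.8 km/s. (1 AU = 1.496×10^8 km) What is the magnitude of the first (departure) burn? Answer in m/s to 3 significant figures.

From the circular-orbit relation v² = μ/r at r = 1.72×10^8 km: μ = v²r = (27.8)² × 1.72×10^8 = 1.32928×10^11 km³/s².
In km: r₁ = 1.15 × 1.496×10^8 = 1.7204×10^8 km; r₂ = 6.39 × 1.496×10^8 = 9.55944×10^8 km.
Semi-major axis of the transfer orbit: a_t = (1.7204×10^8 + 9.55944×10^8)/2 = 5.63992×10^8 km.
Circular speed at r = 1.7204×10^8 km: v_c = √(μ/r) = 27.797 km/s.
Vis-viva on the transfer ellipse at r = 1.7204×10^8 km gives v_t = √[μ(2/r − 1/a_t)] = 36.189 km/s.
Δv₁ = |v_t − v_c| = |36.189 − 27.797| = 8.392 km/s.

Δv₁ = 8390 m/s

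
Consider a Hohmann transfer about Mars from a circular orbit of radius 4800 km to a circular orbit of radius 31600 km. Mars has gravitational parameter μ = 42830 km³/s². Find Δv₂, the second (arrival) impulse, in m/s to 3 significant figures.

Δv₂ = 566 m/s

Semi-major axis of the transfer orbit: a_t = (4800 + 31600)/2 = 18200 km.
Circular speed at r = 31600 km: v_c = √(μ/r) = 1.1642 km/s.
Vis-viva on the transfer ellipse at r = 31600 km gives v_t = √[μ(2/r − 1/a_t)] = 0.59788 km/s.
Δv₂ = |v_t − v_c| = |0.59788 − 1.1642| = 0.5663 km/s.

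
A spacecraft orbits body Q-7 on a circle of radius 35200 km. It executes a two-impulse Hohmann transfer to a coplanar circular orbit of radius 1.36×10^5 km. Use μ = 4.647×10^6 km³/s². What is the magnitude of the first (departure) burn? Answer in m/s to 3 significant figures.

Transfer-ellipse semi-major axis a_t = (r₁ + r₂)/2 = (35200 + 1.360×10^5)/2 = 85600 km.
On the circular orbit at r = 35200 km, v_c = √(μ/r) = 11.490 km/s.
Vis-viva on the transfer ellipse at r = 35200 km gives v_t = √[μ(2/r − 1/a_t)] = 14.483 km/s.
Δv₁ = |v_t − v_c| = |14.483 − 11.490| = 2.993 km/s.

Δv₁ = 2990 m/s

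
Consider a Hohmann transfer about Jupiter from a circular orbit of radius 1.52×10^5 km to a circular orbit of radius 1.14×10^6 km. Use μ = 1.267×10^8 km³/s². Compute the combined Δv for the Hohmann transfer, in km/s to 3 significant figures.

The Hohmann ellipse has a_t = (r₁ + r₂)/2 = 6.460×10^5 km.
Circular speed at r₁: v₁ = √(μ/r₁) = √(1.267×10^8/1.520×10^5) = 28.871 km/s.
On the transfer ellipse at r₁, v² = μ(2/r − 1/a) gives v_p = √[μ(2/r₁ − 1/a_t)] = 38.353 km/s.
First burn Δv₁ = |v_p − v₁| = 9.482 km/s.
Circular speed at r₂: v₂ = √(μ/r₂) = 10.5423 km/s.
Transfer-orbit speed at r₂: v_a = √[μ(2/r₂ − 1/a_t)] = 5.11377 km/s.
Second burn Δv₂ = |v₂ − v_a| = 5.429 km/s.
Δv = Δv₁ + Δv₂ = 9.482 + 5.429 = 14.91 km/s.

Δv = 14.9 km/s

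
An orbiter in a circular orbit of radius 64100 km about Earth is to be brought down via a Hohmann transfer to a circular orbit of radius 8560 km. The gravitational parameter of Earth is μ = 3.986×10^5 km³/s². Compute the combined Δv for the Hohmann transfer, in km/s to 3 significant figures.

Transfer-ellipse semi-major axis a_t = (r₁ + r₂)/2 = (64100 + 8560)/2 = 36330 km.
Circular speed at r₁: v₁ = √(μ/r₁) = √(3.986×10^5/64100) = 2.49367 km/s.
On the transfer ellipse at r₁, v² = μ(2/r − 1/a) gives v_a = √[μ(2/r₁ − 1/a_t)] = 1.21044 km/s.
First burn Δv₁ = |v_a − v₁| = 1.28323 km/s.
At r₂, v₂ = √(μ/r₂) = 6.82389 km/s.
Transfer-orbit speed at r₂: v_p = √[μ(2/r₂ − 1/a_t)] = 9.06417 km/s.
Second burn Δv₂ = |v₂ − v_p| = 2.24028 km/s.
Total Δv = Δv₁ + Δv₂ = 3.524 km/s.

Δv = 3.52 km/s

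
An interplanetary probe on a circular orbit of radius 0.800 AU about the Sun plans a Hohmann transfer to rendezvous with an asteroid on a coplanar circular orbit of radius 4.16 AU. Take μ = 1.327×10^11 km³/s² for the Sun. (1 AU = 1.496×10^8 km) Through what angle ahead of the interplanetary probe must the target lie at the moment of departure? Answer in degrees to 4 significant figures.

φ = 97.15°

In km: r₁ = 0.800 × 1.496×10^8 = 1.1968×10^8 km; r₂ = 4.16 × 1.496×10^8 = 6.22336×10^8 km.
The Hohmann ellipse has a_t = (r₁ + r₂)/2 = 3.71008×10^8 km.
The half-period of the transfer ellipse is t = π√(a_t³/μ) = 6.163×10^7 s.
The target's mean motion on its circular orbit is ω₂ = √(μ/r₂³) = 2.346×10^-8 rad/s.
Angle swept by the target during transfer: ω₂·t = 1.446 rad = 82.85°.
Arrival is 180° from departure on the ellipse, so φ = 180° − 82.85° = 97.15°.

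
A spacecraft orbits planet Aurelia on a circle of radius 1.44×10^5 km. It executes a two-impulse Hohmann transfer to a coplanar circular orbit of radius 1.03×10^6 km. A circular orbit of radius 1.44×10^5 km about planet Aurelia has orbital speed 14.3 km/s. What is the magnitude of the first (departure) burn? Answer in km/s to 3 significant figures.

Δv₁ = 4.64 km/s

From the circular-orbit relation v² = μ/r at r = 1.44×10^5 km: μ = v²r = (14.3)² × 1.44×10^5 = 2.94466×10^7 km³/s².
The Hohmann ellipse has a_t = (r₁ + r₂)/2 = 5.870×10^5 km.
Circular speed at r = 1.440×10^5 km: v_c = √(μ/r) = 14.300 km/s.
Transfer-orbit speed at the same r (vis-viva, a = a_t): v_t = √[μ(2/r − 1/a_t)] = 18.942 km/s.
Δv₁ = |v_t − v_c| = |18.942 − 14.300| = 4.642 km/s.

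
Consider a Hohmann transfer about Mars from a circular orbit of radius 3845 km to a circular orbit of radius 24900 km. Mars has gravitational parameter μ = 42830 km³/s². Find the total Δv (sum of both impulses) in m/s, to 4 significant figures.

Semi-major axis of the transfer orbit: a_t = (3845 + 24900)/2 = 14372.5 km.
Circular speed at r₁: v₁ = √(μ/r₁) = √(42830/3845) = 3.33754 km/s.
Transfer-orbit speed at r₁ (v² = μ(2/r − 1/a)): v_p = √[μ(2/r₁ − 1/a_t)] = 4.39298 km/s.
First burn Δv₁ = |v_p − v₁| = 1.0554 km/s.
At r₂, v₂ = √(μ/r₂) = 1.311518 km/s.
Transfer-orbit speed at r₂: v_a = √[μ(2/r₂ − 1/a_t)] = 0.6783540 km/s.
Second burn Δv₂ = |v₂ − v_a| = 0.63316 km/s.
Total Δv = Δv₁ + Δv₂ = 1.689 km/s.

Δv = 1689 m/s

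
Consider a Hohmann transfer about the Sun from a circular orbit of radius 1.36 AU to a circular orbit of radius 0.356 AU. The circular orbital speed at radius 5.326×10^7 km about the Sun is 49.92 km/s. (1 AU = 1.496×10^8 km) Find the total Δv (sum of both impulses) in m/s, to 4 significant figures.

From the circular-orbit relation v² = μ/r at r = 5.326×10^7 km: μ = v²r = (49.92)² × 5.326×10^7 = 1.32724×10^11 km³/s².
In km: r₁ = 1.36 × 1.496×10^8 = 2.03456×10^8 km; r₂ = 0.356 × 1.496×10^8 = 5.32576×10^7 km.
Transfer-ellipse semi-major axis a_t = (r₁ + r₂)/2 = (2.03456×10^8 + 5.32576×10^7)/2 = 1.283568×10^8 km.
Circular speed at r₁: v₁ = √(μ/r₁) = √(1.32724×10^11/2.03456×10^8) = 25.541 km/s.
On the transfer ellipse at r₁, v² = μ(2/r − 1/a) gives v_a = √[μ(2/r₁ − 1/a_t)] = 16.452 km/s.
First burn Δv₁ = |v_a − v₁| = 9.089 km/s.
At r₂, v₂ = √(μ/r₂) = 49.92 km/s.
Transfer-orbit speed at r₂: v_p = √[μ(2/r₂ − 1/a_t)] = 62.85 km/s.
Second burn Δv₂ = |v₂ − v_p| = 12.93 km/s.
Total Δv = Δv₁ + Δv₂ = 22.02 km/s.

Δv = 22020 m/s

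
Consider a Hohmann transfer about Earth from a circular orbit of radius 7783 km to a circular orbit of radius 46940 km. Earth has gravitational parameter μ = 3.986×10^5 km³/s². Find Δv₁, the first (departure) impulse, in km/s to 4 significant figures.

Semi-major axis of the transfer orbit: a_t = (7783 + 46940)/2 = 27361.5 km.
On the circular orbit at r = 7783 km, v_c = √(μ/r) = 7.156 km/s.
Transfer-orbit speed at the same r (vis-viva, a = a_t): v_t = √[μ(2/r − 1/a_t)] = 9.373 km/s.
Δv₁ = |v_t − v_c| = |9.373 − 7.156| = 2.217 km/s.

Δv₁ = 2.217 km/s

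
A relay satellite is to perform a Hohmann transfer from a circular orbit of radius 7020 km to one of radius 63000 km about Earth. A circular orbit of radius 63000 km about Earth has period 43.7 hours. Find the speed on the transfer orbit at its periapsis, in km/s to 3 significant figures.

v = 10.1 km/s

From Kepler's third law T² = 4π²r³/μ at r = 63000 km, T = 43.7 hours = 43.7 × 3600 s = 1.5732×10^5 s: μ = 4π²r³/T² = 3.98854×10^5 km³/s².
Semi-major axis of the transfer orbit: a_t = (7020 + 63000)/2 = 35010 km.
The periapsis of the transfer ellipse is at r = 7020 km.
From the vis-viva equation, v = √[μ(2/r − 1/a_t)] = 10.11 km/s.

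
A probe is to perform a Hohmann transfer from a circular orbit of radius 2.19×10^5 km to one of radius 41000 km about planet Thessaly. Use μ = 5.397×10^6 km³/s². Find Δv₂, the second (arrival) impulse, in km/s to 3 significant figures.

Transfer-ellipse semi-major axis a_t = (r₁ + r₂)/2 = (2.190×10^5 + 41000)/2 = 1.300×10^5 km.
On the circular orbit at r = 41000 km, v_c = √(μ/r) = 11.473 km/s.
Vis-viva on the transfer ellipse at r = 41000 km gives v_t = √[μ(2/r − 1/a_t)] = 14.891 km/s.
Δv₂ = |v_t − v_c| = |14.891 − 11.473| = 3.418 km/s.

Δv₂ = 3.42 km/s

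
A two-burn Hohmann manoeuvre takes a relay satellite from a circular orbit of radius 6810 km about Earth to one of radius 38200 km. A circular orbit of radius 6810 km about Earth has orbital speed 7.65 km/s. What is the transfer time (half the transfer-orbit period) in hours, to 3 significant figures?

From the circular-orbit relation v² = μ/r at r = 6810 km: μ = v²r = (7.65)² × 6810 = 3.98538×10^5 km³/s².
The Hohmann ellipse has a_t = (r₁ + r₂)/2 = 22505 km.
Transfer time t = π√(a_t³/μ) = π√((22505)³ / 3.98538×10^5) = 16800 s.
Converting: 16800 s ÷ 3600 s/hour = 4.67 hours.

t = 4.67 hours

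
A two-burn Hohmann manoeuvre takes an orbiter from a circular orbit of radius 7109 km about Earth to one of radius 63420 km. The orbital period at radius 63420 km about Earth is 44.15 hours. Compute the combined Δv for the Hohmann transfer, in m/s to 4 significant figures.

From Kepler's third law T² = 4π²r³/μ at r = 63420 km, T = 44.15 hours = 44.15 × 3600 s = 1.5894×10^5 s: μ = 4π²r³/T² = 3.98632×10^5 km³/s².
Transfer-ellipse semi-major axis a_t = (r₁ + r₂)/2 = (7109 + 63420)/2 = 35264.5 km.
At r₁ the circular-orbit speed is v₁ = √(μ/r₁) = 7.4883 km/s.
Transfer-orbit speed at r₁ (v² = μ(2/r − 1/a)): v_p = √[μ(2/r₁ − 1/a_t)] = 10.042 km/s.
First burn Δv₁ = |v_p − v₁| = 2.554 km/s.
At r₂, v₂ = √(μ/r₂) = 2.507 km/s.
Transfer-orbit speed at r₂: v_a = √[μ(2/r₂ − 1/a_t)] = 1.126 km/s.
Second burn Δv₂ = |v₂ − v_a| = 1.381 km/s.
Total Δv = Δv₁ + Δv₂ = 3.935 km/s.

Δv = 3935 m/s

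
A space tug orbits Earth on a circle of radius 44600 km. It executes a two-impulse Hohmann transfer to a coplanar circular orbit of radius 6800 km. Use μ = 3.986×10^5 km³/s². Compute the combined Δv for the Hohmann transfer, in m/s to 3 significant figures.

Semi-major axis of the transfer orbit: a_t = (44600 + 6800)/2 = 25700 km.
Circular speed at r₁: v₁ = √(μ/r₁) = √(3.986×10^5/44600) = 2.98952 km/s.
On the transfer ellipse at r₁, vis-viva equation gives v_a = √[μ(2/r₁ − 1/a_t)] = 1.53776 km/s.
First burn Δv₁ = |v_a − v₁| = 1.45176 km/s.
At r₂, v₂ = √(μ/r₂) = 7.656216 km/s.
Transfer-orbit speed at r₂: v_p = √[μ(2/r₂ − 1/a_t)] = 10.08591 km/s.
Second burn Δv₂ = |v₂ − v_p| = 2.42969 km/s.
Total Δv = Δv₁ + Δv₂ = 3.881 km/s.

Δv = 3880 m/s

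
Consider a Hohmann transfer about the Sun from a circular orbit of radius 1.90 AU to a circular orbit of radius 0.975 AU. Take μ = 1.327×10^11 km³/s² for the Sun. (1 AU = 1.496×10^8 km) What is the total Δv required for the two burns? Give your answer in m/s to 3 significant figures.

Δv = 8330 m/s

In km: r₁ = 1.90 × 1.496×10^8 = 2.8424×10^8 km; r₂ = 0.975 × 1.496×10^8 = 1.4586×10^8 km.
Transfer-ellipse semi-major axis a_t = (r₁ + r₂)/2 = (2.8424×10^8 + 1.4586×10^8)/2 = 2.1505×10^8 km.
Circular speed at r₁: v₁ = √(μ/r₁) = √(1.327×10^11/2.8424×10^8) = 21.6069 km/s.
Transfer-orbit speed at r₁ (vis-viva equation): v_a = √[μ(2/r₁ − 1/a_t)] = 17.7947 km/s.
First burn Δv₁ = |v_a − v₁| = 3.8122 km/s.
At r₂, v₂ = √(μ/r₂) = 30.1625 km/s.
Transfer-orbit speed at r₂: v_p = √[μ(2/r₂ − 1/a_t)] = 34.6769 km/s.
Second burn Δv₂ = |v₂ − v_p| = 4.5144 km/s.
Total Δv = Δv₁ + Δv₂ = 8.327 km/s.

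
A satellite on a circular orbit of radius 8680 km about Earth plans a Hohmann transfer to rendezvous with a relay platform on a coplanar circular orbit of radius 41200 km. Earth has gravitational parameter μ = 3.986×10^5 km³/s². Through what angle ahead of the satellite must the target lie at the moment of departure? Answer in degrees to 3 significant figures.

Transfer-ellipse semi-major axis a_t = (r₁ + r₂)/2 = (8680 + 41200)/2 = 24940 km.
The half-period of the transfer ellipse is t = π√(a_t³/μ) = 19598.6 s.
The target's mean motion on its circular orbit is ω₂ = √(μ/r₂³) = 7.54958×10^-5 rad/s.
Angle swept by the target during transfer: ω₂·t = 1.47961 rad = 84.78°.
The satellite traverses 180° on the transfer ellipse, so the target must lead by 180° − 84.78° = 95.2°.

φ = 95.2°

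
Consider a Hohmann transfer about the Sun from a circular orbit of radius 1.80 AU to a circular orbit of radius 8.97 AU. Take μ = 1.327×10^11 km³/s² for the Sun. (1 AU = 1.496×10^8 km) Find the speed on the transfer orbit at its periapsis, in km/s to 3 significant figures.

In km: r₁ = 1.80 × 1.496×10^8 = 2.6928×10^8 km; r₂ = 8.97 × 1.496×10^8 = 1.341912×10^9 km.
The Hohmann ellipse has a_t = (r₁ + r₂)/2 = 8.05596×10^8 km.
The periapsis of the transfer ellipse is at r = 2.6928×10^8 km.
Applying v² = μ(2/r − 1/a_t): v = 28.65 km/s.

v = 28.7 km/s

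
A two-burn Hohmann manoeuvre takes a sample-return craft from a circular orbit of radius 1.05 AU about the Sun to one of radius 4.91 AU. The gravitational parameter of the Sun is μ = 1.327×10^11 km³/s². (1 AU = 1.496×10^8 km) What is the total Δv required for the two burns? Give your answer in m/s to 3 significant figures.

In km: r₁ = 1.05 × 1.496×10^8 = 1.5708×10^8 km; r₂ = 4.91 × 1.496×10^8 = 7.34536×10^8 km.
The Hohmann ellipse has a_t = (r₁ + r₂)/2 = 4.45808×10^8 km.
At r₁ the circular-orbit speed is v₁ = √(μ/r₁) = 29.065 km/s.
On the transfer ellipse at r₁, vis-viva gives v_p = √[μ(2/r₁ − 1/a_t)] = 37.308 km/s.
First burn Δv₁ = |v_p − v₁| = 8.243 km/s.
Circular speed at r₂: v₂ = √(μ/r₂) = 13.441 km/s.
Transfer-orbit speed at r₂: v_a = √[μ(2/r₂ − 1/a_t)] = 7.9784 km/s.
Second burn Δv₂ = |v₂ − v_a| = 5.463 km/s.
Total Δv = Δv₁ + Δv₂ = 13.71 km/s.

Δv = 13700 m/s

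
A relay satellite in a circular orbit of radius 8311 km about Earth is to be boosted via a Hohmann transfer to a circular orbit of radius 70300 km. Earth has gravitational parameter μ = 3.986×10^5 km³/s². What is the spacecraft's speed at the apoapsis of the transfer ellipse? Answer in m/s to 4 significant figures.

The Hohmann ellipse has a_t = (r₁ + r₂)/2 = 39305.5 km.
At apoapsis, r = 70300 km.
From the vis-viva equation, v = √[μ(2/r − 1/a_t)] = 1.095 km/s.

v = 1095 m/s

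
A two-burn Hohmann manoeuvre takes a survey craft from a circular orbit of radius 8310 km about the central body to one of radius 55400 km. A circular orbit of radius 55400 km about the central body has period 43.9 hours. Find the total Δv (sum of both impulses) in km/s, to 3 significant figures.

From Kepler's third law T² = 4π²r³/μ at r = 55400 km, T = 43.9 hours = 43.9 × 3600 s = 1.5804×10^5 s: μ = 4π²r³/T² = 2.68754×10^5 km³/s².
Semi-major axis of the transfer orbit: a_t = (8310 + 55400)/2 = 31855 km.
Circular speed at r₁: v₁ = √(μ/r₁) = √(2.68754×10^5/8310) = 5.6869 km/s.
Transfer-orbit speed at r₁ (vis-viva): v_p = √[μ(2/r₁ − 1/a_t)] = 7.4997 km/s.
First burn Δv₁ = |v_p − v₁| = 1.8128 km/s.
Circular speed at r₂: v₂ = √(μ/r₂) = 2.20253 km/s.
Transfer-orbit speed at r₂: v_a = √[μ(2/r₂ − 1/a_t)] = 1.12495 km/s.
Second burn Δv₂ = |v₂ − v_a| = 1.0776 km/s.
Total Δv = Δv₁ + Δv₂ = 2.890 km/s.

Δv = 2.89 km/s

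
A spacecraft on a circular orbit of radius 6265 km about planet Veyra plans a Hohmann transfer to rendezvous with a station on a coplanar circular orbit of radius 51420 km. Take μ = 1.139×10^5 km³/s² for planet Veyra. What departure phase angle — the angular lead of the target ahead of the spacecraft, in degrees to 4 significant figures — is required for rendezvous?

Transfer-ellipse semi-major axis a_t = (r₁ + r₂)/2 = (6265 + 51420)/2 = 28842.5 km.
Transfer time t = π√(a_t³/μ) = 45597 s.
Target angular speed ω₂ = √(μ/r₂³) = 2.8944×10^-5 rad/s.
Angle swept by the target during transfer: ω₂·t = 1.3198 rad = 75.62°.
The spacecraft traverses 180° on the transfer ellipse, so the target must lead by 180° − 75.62° = 104.4°.

φ = 104.4°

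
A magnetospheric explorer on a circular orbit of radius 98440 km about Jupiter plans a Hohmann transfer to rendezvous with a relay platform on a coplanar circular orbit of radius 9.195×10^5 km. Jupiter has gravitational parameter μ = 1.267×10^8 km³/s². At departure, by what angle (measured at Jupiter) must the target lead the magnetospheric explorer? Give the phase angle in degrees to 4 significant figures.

Semi-major axis of the transfer orbit: a_t = (98440 + 9.195×10^5)/2 = 5.0897×10^5 km.
Transfer time t = π√(a_t³/μ) = 1.01344×10^5 s.
Target angular speed ω₂ = √(μ/r₂³) = 1.27662×10^-5 rad/s.
Angle swept by the target during transfer: ω₂·t = 1.2938 rad = 74.13°.
Arrival is 180° from departure on the ellipse, so φ = 180° − 74.13° = 105.9°.

φ = 105.9°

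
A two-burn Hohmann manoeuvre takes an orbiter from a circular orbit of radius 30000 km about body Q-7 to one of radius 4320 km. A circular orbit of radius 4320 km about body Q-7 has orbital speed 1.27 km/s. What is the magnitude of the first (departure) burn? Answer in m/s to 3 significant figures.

From the circular-orbit relation v² = μ/r at r = 4320 km: μ = v²r = (1.27)² × 4320 = 6967.73 km³/s².
Transfer-ellipse semi-major axis a_t = (r₁ + r₂)/2 = (30000 + 4320)/2 = 17160 km.
Circular speed at r = 30000 km: v_c = √(μ/r) = 0.4819 km/s.
Transfer-orbit speed at the same r (vis-viva, a = a_t): v_t = √[μ(2/r − 1/a_t)] = 0.2418 km/s.
Δv₁ = |v_t − v_c| = |0.2418 − 0.4819| = 0.2401 km/s.

Δv₁ = 240 m/s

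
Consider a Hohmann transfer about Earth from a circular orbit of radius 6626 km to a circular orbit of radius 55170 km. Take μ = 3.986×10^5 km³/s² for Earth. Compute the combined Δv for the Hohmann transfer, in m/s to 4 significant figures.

Transfer-ellipse semi-major axis a_t = (r₁ + r₂)/2 = (6626 + 55170)/2 = 30898 km.
Circular speed at r₁: v₁ = √(μ/r₁) = √(3.986×10^5/6626) = 7.7561 km/s.
On the transfer ellipse at r₁, vis-viva gives v_p = √[μ(2/r₁ − 1/a_t)] = 10.364 km/s.
First burn Δv₁ = |v_p − v₁| = 2.608 km/s.
Circular speed at r₂: v₂ = √(μ/r₂) = 2.688 km/s.
Transfer-orbit speed at r₂: v_a = √[μ(2/r₂ − 1/a_t)] = 1.245 km/s.
Second burn Δv₂ = |v₂ − v_a| = 1.443 km/s.
Total Δv = Δv₁ + Δv₂ = 4.051 km/s.

Δv = 4051 m/s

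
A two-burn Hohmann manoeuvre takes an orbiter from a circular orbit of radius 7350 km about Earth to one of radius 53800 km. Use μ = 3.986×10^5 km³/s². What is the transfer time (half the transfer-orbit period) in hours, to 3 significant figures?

t = 7.39 hours

Semi-major axis of the transfer orbit: a_t = (7350 + 53800)/2 = 30575 km.
Transfer time t = π√(a_t³/μ) = π√((30575)³ / 3.986×10^5) = 26600 s.
Converting: 26600 s ÷ 3600 s/hour = 7.39 hours.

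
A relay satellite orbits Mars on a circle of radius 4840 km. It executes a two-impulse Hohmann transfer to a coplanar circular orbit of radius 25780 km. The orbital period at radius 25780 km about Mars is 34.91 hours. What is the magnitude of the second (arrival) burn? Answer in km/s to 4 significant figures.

Δv₂ = 0.5642 km/s

From Kepler's third law T² = 4π²r³/μ at r = 25780 km, T = 34.91 hours = 34.91 × 3600 s = 1.25676×10^5 s: μ = 4π²r³/T² = 42825.6 km³/s².
Transfer-ellipse semi-major axis a_t = (r₁ + r₂)/2 = (4840 + 25780)/2 = 15310 km.
Circular speed at r = 25780 km: v_c = √(μ/r) = 1.2889 km/s.
Transfer-orbit speed at the same r (vis-viva, a = a_t): v_t = √[μ(2/r − 1/a_t)] = 0.72468 km/s.
Δv₂ = |v_t − v_c| = |0.72468 − 1.2889| = 0.5642 km/s.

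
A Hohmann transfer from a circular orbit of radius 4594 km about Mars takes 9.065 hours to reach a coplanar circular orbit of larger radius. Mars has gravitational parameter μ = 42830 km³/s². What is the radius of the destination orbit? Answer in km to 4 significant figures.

Transfer time t = 9.065 hours = 32634 s, and t = π√(a_t³/μ).
So a_t = (μ t²/π²)^(1/3) = (42830 × (32634)² / π²)^(1/3) = 16657 km.
Since a_t = (r₁ + r₂)/2, r₂ = 2a_t − r₁ = 2×16657 − 4594 = 28720 km.

r₂ = 28720 km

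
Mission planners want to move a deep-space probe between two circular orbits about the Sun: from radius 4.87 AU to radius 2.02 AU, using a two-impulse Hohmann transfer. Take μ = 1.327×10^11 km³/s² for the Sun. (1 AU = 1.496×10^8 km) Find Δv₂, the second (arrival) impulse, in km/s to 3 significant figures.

Δv₂ = 3.96 km/s

In km: r₁ = 4.87 × 1.496×10^8 = 7.28552×10^8 km; r₂ = 2.02 × 1.496×10^8 = 3.02192×10^8 km.
Transfer-ellipse semi-major axis a_t = (r₁ + r₂)/2 = (7.28552×10^8 + 3.02192×10^8)/2 = 5.15372×10^8 km.
On the circular orbit at r = 3.02192×10^8 km, v_c = √(μ/r) = 20.96 km/s.
Vis-viva on the transfer ellipse at r = 3.02192×10^8 km gives v_t = √[μ(2/r − 1/a_t)] = 24.92 km/s.
Δv₂ = |v_t − v_c| = |24.92 − 20.96| = 3.960 km/s.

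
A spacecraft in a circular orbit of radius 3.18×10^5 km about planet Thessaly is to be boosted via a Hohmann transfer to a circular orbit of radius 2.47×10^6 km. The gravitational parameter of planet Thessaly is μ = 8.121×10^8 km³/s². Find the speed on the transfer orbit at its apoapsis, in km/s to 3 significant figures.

v = 8.66 km/s

Semi-major axis of the transfer orbit: a_t = (3.180×10^5 + 2.470×10^6)/2 = 1.394×10^6 km.
The apoapsis of the transfer ellipse is at r = 2.470×10^6 km.
Applying v² = μ(2/r − 1/a_t): v = 8.660 km/s.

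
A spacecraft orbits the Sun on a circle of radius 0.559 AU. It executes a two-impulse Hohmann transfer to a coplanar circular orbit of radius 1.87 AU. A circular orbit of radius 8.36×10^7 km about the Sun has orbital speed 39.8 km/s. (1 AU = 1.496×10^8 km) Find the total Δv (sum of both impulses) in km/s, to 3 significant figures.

Δv = 16.6 km/s

From the circular-orbit relation v² = μ/r at r = 8.36×10^7 km: μ = v²r = (39.8)² × 8.36×10^7 = 1.32426×10^11 km³/s².
In km: r₁ = 0.559 × 1.496×10^8 = 8.36264×10^7 km; r₂ = 1.87 × 1.496×10^8 = 2.79752×10^8 km.
Semi-major axis of the transfer orbit: a_t = (8.36264×10^7 + 2.79752×10^8)/2 = 1.816892×10^8 km.
Circular speed at r₁: v₁ = √(μ/r₁) = √(1.32426×10^11/8.36264×10^7) = 39.7937 km/s.
On the transfer ellipse at r₁, v² = μ(2/r − 1/a) gives v_p = √[μ(2/r₁ − 1/a_t)] = 49.3783 km/s.
First burn Δv₁ = |v_p − v₁| = 9.585 km/s.
At r₂, v₂ = √(μ/r₂) = 21.757 km/s.
Transfer-orbit speed at r₂: v_a = √[μ(2/r₂ − 1/a_t)] = 14.761 km/s.
Second burn Δv₂ = |v₂ − v_a| = 6.996 km/s.
Δv = Δv₁ + Δv₂ = 9.585 + 6.996 = 16.58 km/s.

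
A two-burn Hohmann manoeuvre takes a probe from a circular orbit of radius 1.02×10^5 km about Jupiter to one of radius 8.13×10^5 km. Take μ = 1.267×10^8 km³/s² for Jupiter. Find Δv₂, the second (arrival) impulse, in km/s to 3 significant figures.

Transfer-ellipse semi-major axis a_t = (r₁ + r₂)/2 = (1.020×10^5 + 8.130×10^5)/2 = 4.575×10^5 km.
On the circular orbit at r = 8.130×10^5 km, v_c = √(μ/r) = 12.4837 km/s.
Vis-viva on the transfer ellipse at r = 8.130×10^5 km gives v_t = √[μ(2/r − 1/a_t)] = 5.89451 km/s.
Δv₂ = |v_t − v_c| = |5.89451 − 12.4837| = 6.589 km/s.

Δv₂ = 6.59 km/s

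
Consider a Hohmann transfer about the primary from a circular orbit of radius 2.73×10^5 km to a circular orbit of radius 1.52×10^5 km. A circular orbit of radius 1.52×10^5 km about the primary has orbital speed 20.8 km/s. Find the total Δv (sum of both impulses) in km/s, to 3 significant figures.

Δv = 5.17 km/s

From the circular-orbit relation v² = μ/r at r = 1.52×10^5 km: μ = v²r = (20.8)² × 1.52×10^5 = 6.57613×10^7 km³/s².
Transfer-ellipse semi-major axis a_t = (r₁ + r₂)/2 = (2.730×10^5 + 1.520×10^5)/2 = 2.125×10^5 km.
At r₁ the circular-orbit speed is v₁ = √(μ/r₁) = 15.520 km/s.
On the transfer ellipse at r₁, vis-viva equation gives v_a = √[μ(2/r₁ − 1/a_t)] = 13.126 km/s.
First burn Δv₁ = |v_a − v₁| = 2.394 km/s.
Circular speed at r₂: v₂ = √(μ/r₂) = 20.800 km/s.
Transfer-orbit speed at r₂: v_p = √[μ(2/r₂ − 1/a_t)] = 23.576 km/s.
Second burn Δv₂ = |v₂ − v_p| = 2.776 km/s.
Total Δv = Δv₁ + Δv₂ = 5.170 km/s.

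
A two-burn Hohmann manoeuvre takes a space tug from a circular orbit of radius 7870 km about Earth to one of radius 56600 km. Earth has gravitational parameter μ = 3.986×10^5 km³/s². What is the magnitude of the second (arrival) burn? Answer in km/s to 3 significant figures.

Δv₂ = 1.34 km/s

Semi-major axis of the transfer orbit: a_t = (7870 + 56600)/2 = 32235 km.
Circular speed at r = 56600 km: v_c = √(μ/r) = 2.654 km/s.
Vis-viva on the transfer ellipse at r = 56600 km gives v_t = √[μ(2/r − 1/a_t)] = 1.311 km/s.
Δv₂ = |v_t − v_c| = |1.311 − 2.654| = 1.343 km/s.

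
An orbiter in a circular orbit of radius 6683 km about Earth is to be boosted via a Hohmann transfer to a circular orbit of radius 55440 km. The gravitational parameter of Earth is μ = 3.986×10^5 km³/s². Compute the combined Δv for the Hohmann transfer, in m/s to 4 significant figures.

The Hohmann ellipse has a_t = (r₁ + r₂)/2 = 31061.5 km.
At r₁ the circular-orbit speed is v₁ = √(μ/r₁) = 7.72294 km/s.
Transfer-orbit speed at r₁ (v² = μ(2/r − 1/a)): v_p = √[μ(2/r₁ − 1/a_t)] = 10.3177 km/s.
First burn Δv₁ = |v_p − v₁| = 2.5948 km/s.
Circular speed at r₂: v₂ = √(μ/r₂) = 2.68137 km/s.
Transfer-orbit speed at r₂: v_a = √[μ(2/r₂ − 1/a_t)] = 1.24375 km/s.
Second burn Δv₂ = |v₂ − v_a| = 1.4376 km/s.
Total Δv = Δv₁ + Δv₂ = 4.032 km/s.

Δv = 4032 m/s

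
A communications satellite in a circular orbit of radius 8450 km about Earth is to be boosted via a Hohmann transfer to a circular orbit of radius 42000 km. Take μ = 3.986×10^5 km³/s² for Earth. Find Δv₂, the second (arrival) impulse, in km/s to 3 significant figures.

Semi-major axis of the transfer orbit: a_t = (8450 + 42000)/2 = 25225 km.
On the circular orbit at r = 42000 km, v_c = √(μ/r) = 3.081 km/s.
Vis-viva on the transfer ellipse at r = 42000 km gives v_t = √[μ(2/r − 1/a_t)] = 1.783 km/s.
Δv₂ = |v_t − v_c| = |1.783 − 3.081| = 1.298 km/s.

Δv₂ = 1.30 km/s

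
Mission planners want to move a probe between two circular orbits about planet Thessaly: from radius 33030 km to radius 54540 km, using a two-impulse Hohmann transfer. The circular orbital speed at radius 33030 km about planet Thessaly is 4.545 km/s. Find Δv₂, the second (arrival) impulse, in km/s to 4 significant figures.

From the circular-orbit relation v² = μ/r at r = 33030 km: μ = v²r = (4.545)² × 33030 = 6.82302×10^5 km³/s².
Transfer-ellipse semi-major axis a_t = (r₁ + r₂)/2 = (33030 + 54540)/2 = 43785 km.
On the circular orbit at r = 54540 km, v_c = √(μ/r) = 3.537 km/s.
Vis-viva on the transfer ellipse at r = 54540 km gives v_t = √[μ(2/r − 1/a_t)] = 3.072 km/s.
Δv₂ = |v_t − v_c| = |3.072 − 3.537| = 0.4650 km/s.

Δv₂ = 0.4650 km/s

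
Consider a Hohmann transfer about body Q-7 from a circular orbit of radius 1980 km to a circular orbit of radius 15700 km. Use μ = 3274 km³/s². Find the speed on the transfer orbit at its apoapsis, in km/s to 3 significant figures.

Semi-major axis of the transfer orbit: a_t = (1980 + 15700)/2 = 8840 km.
The apoapsis of the transfer ellipse is at r = 15700 km.
From the vis-viva equation, v = √[μ(2/r − 1/a_t)] = 0.2161 km/s.

v = 0.216 km/s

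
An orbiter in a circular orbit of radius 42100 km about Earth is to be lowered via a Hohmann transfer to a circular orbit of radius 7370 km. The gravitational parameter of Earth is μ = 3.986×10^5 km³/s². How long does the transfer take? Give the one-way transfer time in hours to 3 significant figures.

t = 5.38 hours

Semi-major axis of the transfer orbit: a_t = (42100 + 7370)/2 = 24735 km.
Half the transfer-orbit period gives t = π√(a_t³/μ) = 19360 s.
Converting: 19360 s ÷ 3600 s/hour = 5.38 hours.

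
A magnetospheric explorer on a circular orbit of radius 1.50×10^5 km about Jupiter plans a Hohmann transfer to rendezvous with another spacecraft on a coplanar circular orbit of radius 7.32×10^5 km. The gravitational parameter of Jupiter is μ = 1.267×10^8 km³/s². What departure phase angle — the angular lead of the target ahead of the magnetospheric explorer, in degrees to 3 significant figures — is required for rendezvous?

The Hohmann ellipse has a_t = (r₁ + r₂)/2 = 4.410×10^5 km.
Transfer time t = π√(a_t³/μ) = 81740 s.
Target angular speed ω₂ = √(μ/r₂³) = 1.797×10^-5 rad/s.
Angle swept by the target during transfer: ω₂·t = 1.469 rad = 84.17°.
The magnetospheric explorer traverses 180° on the transfer ellipse, so the target must lead by 180° − 84.17° = 95.8°.

φ = 95.8°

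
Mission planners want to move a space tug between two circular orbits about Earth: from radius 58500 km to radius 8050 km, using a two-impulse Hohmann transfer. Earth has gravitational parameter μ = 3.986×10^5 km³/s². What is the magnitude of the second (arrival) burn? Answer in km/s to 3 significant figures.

Δv₂ = 2.29 km/s

Semi-major axis of the transfer orbit: a_t = (58500 + 8050)/2 = 33275 km.
Circular speed at r = 8050 km: v_c = √(μ/r) = 7.037 km/s.
Transfer-orbit speed at the same r (vis-viva, a = a_t): v_t = √[μ(2/r − 1/a_t)] = 9.330 km/s.
Δv₂ = |v_t − v_c| = |9.330 − 7.037| = 2.293 km/s.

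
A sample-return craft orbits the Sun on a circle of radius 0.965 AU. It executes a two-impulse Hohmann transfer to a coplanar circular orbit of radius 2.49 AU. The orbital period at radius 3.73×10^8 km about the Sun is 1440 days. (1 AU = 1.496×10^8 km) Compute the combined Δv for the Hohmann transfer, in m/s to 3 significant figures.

From Kepler's third law T² = 4π²r³/μ at r = 3.73×10^8 km, T = 1440 days = 1440 × 86400 s = 1.24416×10^8 s: μ = 4π²r³/T² = 1.32353×10^11 km³/s².
In km: r₁ = 0.965 × 1.496×10^8 = 1.44364×10^8 km; r₂ = 2.49 × 1.496×10^8 = 3.72504×10^8 km.
Transfer-ellipse semi-major axis a_t = (r₁ + r₂)/2 = (1.44364×10^8 + 3.72504×10^8)/2 = 2.58434×10^8 km.
Circular speed at r₁: v₁ = √(μ/r₁) = √(1.32353×10^11/1.44364×10^8) = 30.279 km/s.
Transfer-orbit speed at r₁ (vis-viva equation): v_p = √[μ(2/r₁ − 1/a_t)] = 36.352 km/s.
First burn Δv₁ = |v_p − v₁| = 6.073 km/s.
At r₂, v₂ = √(μ/r₂) = 18.8496 km/s.
Transfer-orbit speed at r₂: v_a = √[μ(2/r₂ − 1/a_t)] = 14.0882 km/s.
Second burn Δv₂ = |v₂ − v_a| = 4.761 km/s.
Total Δv = Δv₁ + Δv₂ = 10.83 km/s.

Δv = 10800 m/s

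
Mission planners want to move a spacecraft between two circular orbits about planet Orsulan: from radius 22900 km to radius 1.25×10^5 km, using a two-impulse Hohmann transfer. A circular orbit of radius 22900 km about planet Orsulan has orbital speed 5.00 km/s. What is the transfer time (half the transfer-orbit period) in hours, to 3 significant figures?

t = 23.2 hours

From the circular-orbit relation v² = μ/r at r = 22900 km: μ = v²r = (5.00)² × 22900 = 5.72500×10^5 km³/s².
Semi-major axis of the transfer orbit: a_t = (22900 + 1.250×10^5)/2 = 73950 km.
Half the transfer-orbit period gives t = π√(a_t³/μ) = 83500 s.
Converting: 83500 s ÷ 3600 s/hour = 23.2 hours.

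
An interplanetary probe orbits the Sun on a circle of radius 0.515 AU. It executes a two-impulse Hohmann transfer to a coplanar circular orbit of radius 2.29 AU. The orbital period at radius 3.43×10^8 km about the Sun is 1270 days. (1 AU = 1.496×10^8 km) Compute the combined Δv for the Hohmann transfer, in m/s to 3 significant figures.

Δv = 19300 m/s

From Kepler's third law T² = 4π²r³/μ at r = 3.43×10^8 km, T = 1270 days = 1270 × 86400 s = 1.09728×10^8 s: μ = 4π²r³/T² = 1.32314×10^11 km³/s².
In km: r₁ = 0.515 × 1.496×10^8 = 7.7044×10^7 km; r₂ = 2.29 × 1.496×10^8 = 3.42584×10^8 km.
Semi-major axis of the transfer orbit: a_t = (7.7044×10^7 + 3.42584×10^8)/2 = 2.09814×10^8 km.
Circular speed at r₁: v₁ = √(μ/r₁) = √(1.32314×10^11/7.7044×10^7) = 41.441 km/s.
Transfer-orbit speed at r₁ (vis-viva): v_p = √[μ(2/r₁ − 1/a_t)] = 52.954 km/s.
First burn Δv₁ = |v_p − v₁| = 11.513 km/s.
At r₂, v₂ = √(μ/r₂) = 19.6526 km/s.
Transfer-orbit speed at r₂: v_a = √[μ(2/r₂ − 1/a_t)] = 11.9089 km/s.
Second burn Δv₂ = |v₂ − v_a| = 7.7437 km/s.
Δv = Δv₁ + Δv₂ = 11.513 + 7.7437 = 19.26 km/s.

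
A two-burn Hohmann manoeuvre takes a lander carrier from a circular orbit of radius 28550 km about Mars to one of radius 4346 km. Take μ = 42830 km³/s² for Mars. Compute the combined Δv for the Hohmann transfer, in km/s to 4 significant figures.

Δv = 1.592 km/s

Semi-major axis of the transfer orbit: a_t = (28550 + 4346)/2 = 16448 km.
Circular speed at r₁: v₁ = √(μ/r₁) = √(42830/28550) = 1.2248 km/s.
Transfer-orbit speed at r₁ (v² = μ(2/r − 1/a)): v_a = √[μ(2/r₁ − 1/a_t)] = 0.62959 km/s.
First burn Δv₁ = |v_a − v₁| = 0.5952 km/s.
At r₂, v₂ = √(μ/r₂) = 3.1393 km/s.
Transfer-orbit speed at r₂: v_p = √[μ(2/r₂ − 1/a_t)] = 4.1360 km/s.
Second burn Δv₂ = |v₂ − v_p| = 0.9967 km/s.
Total Δv = Δv₁ + Δv₂ = 1.592 km/s.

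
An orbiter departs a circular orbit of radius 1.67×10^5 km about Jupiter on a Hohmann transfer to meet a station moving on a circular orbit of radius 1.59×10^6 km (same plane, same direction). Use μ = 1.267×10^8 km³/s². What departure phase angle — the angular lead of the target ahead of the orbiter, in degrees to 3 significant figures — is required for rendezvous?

The Hohmann ellipse has a_t = (r₁ + r₂)/2 = 8.785×10^5 km.
Transfer time t = π√(a_t³/μ) = 2.2981×10^5 s.
The target's mean motion on its circular orbit is ω₂ = √(μ/r₂³) = 5.6143×10^-6 rad/s.
Angle swept by the target during transfer: ω₂·t = 1.2902 rad = 73.92°.
Arrival is 180° from departure on the ellipse, so φ = 180° − 73.92° = 106°.

φ = 106°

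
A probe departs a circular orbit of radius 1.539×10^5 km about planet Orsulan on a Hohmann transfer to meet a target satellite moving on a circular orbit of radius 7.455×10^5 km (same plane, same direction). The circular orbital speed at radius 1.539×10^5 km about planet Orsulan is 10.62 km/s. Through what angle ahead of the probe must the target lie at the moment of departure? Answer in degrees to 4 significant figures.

φ = 95.67°

From the circular-orbit relation v² = μ/r at r = 1.539×10^5 km: μ = v²r = (10.62)² × 1.539×10^5 = 1.73575×10^7 km³/s².
The Hohmann ellipse has a_t = (r₁ + r₂)/2 = 4.497×10^5 km.
The half-period of the transfer ellipse is t = π√(a_t³/μ) = 2.2740×10^5 s.
Target angular speed ω₂ = √(μ/r₂³) = 6.4725×10^-6 rad/s.
Angle swept by the target during transfer: ω₂·t = 1.4718 rad = 84.33°.
The probe traverses 180° on the transfer ellipse, so the target must lead by 180° − 84.33° = 95.67°.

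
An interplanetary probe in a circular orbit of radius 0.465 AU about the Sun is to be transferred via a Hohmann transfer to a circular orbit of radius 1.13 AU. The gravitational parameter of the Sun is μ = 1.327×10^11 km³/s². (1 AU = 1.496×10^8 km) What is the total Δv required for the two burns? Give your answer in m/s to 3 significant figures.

Δv = 14900 m/s

In km: r₁ = 0.465 × 1.496×10^8 = 6.9564×10^7 km; r₂ = 1.13 × 1.496×10^8 = 1.69048×10^8 km.
Semi-major axis of the transfer orbit: a_t = (6.9564×10^7 + 1.69048×10^8)/2 = 1.19306×10^8 km.
At r₁ the circular-orbit speed is v₁ = √(μ/r₁) = 43.676 km/s.
Transfer-orbit speed at r₁ (v² = μ(2/r − 1/a)): v_p = √[μ(2/r₁ − 1/a_t)] = 51.990 km/s.
First burn Δv₁ = |v_p − v₁| = 8.314 km/s.
At r₂, v₂ = √(μ/r₂) = 28.018 km/s.
Transfer-orbit speed at r₂: v_a = √[μ(2/r₂ − 1/a_t)] = 21.394 km/s.
Second burn Δv₂ = |v₂ − v_a| = 6.624 km/s.
Δv = Δv₁ + Δv₂ = 8.314 + 6.624 = 14.94 km/s.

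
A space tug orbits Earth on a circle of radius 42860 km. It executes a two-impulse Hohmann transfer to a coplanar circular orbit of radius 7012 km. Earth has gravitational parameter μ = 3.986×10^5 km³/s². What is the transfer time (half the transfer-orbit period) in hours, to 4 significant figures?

Transfer-ellipse semi-major axis a_t = (r₁ + r₂)/2 = (42860 + 7012)/2 = 24936 km.
Half the transfer-orbit period gives t = π√(a_t³/μ) = 19594 s.
Converting: 19594 s ÷ 3600 s/hour = 5.443 hours.

t = 5.443 hours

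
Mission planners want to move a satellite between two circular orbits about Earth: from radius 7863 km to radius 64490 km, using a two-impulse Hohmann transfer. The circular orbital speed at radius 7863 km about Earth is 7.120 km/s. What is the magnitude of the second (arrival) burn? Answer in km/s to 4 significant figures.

From the circular-orbit relation v² = μ/r at r = 7863 km: μ = v²r = (7.120)² × 7863 = 3.98610×10^5 km³/s².
The Hohmann ellipse has a_t = (r₁ + r₂)/2 = 36176.5 km.
Circular speed at r = 64490 km: v_c = √(μ/r) = 2.486 km/s.
Transfer-orbit speed at the same r (vis-viva, a = a_t): v_t = √[μ(2/r − 1/a_t)] = 1.159 km/s.
Δv₂ = |v_t − v_c| = |1.159 − 2.486| = 1.327 km/s.

Δv₂ = 1.327 km/s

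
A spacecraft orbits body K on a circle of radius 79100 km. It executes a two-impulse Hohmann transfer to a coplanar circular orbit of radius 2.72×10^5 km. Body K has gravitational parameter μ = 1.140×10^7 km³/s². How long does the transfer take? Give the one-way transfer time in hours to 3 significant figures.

Transfer-ellipse semi-major axis a_t = (r₁ + r₂)/2 = (79100 + 2.720×10^5)/2 = 1.7555×10^5 km.
By Kepler's third law the transfer-orbit period is T = 2π√(a_t³/μ), so t = T/2 = 68440 s.
Converting: 68440 s ÷ 3600 s/hour = 19.0 hours.

t = 19.0 hours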